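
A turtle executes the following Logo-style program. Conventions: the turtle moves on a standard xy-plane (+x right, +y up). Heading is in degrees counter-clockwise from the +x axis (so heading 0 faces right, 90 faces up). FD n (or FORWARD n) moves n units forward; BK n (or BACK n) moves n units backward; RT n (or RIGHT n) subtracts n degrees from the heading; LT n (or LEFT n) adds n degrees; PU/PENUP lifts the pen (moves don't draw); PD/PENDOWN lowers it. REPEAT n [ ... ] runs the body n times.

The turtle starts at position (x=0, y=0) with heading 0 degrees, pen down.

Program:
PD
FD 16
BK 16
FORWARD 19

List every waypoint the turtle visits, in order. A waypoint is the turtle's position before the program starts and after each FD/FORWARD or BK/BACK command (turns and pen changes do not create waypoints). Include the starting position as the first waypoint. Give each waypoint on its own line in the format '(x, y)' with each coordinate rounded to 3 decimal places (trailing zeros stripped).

Executing turtle program step by step:
Start: pos=(0,0), heading=0, pen down
PD: pen down
FD 16: (0,0) -> (16,0) [heading=0, draw]
BK 16: (16,0) -> (0,0) [heading=0, draw]
FD 19: (0,0) -> (19,0) [heading=0, draw]
Final: pos=(19,0), heading=0, 3 segment(s) drawn
Waypoints (4 total):
(0, 0)
(16, 0)
(0, 0)
(19, 0)

Answer: (0, 0)
(16, 0)
(0, 0)
(19, 0)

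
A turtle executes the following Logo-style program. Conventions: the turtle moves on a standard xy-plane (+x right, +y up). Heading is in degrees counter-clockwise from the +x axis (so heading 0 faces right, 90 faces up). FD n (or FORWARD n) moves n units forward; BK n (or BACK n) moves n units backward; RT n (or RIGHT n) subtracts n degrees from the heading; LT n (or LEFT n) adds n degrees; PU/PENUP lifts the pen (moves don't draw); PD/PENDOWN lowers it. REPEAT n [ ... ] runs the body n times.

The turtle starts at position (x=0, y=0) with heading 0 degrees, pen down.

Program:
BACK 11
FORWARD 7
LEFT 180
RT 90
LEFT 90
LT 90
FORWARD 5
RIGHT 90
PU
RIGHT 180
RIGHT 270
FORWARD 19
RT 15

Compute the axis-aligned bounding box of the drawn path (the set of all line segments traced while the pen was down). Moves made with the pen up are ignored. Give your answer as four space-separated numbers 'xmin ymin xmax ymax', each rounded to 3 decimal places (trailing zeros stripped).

Executing turtle program step by step:
Start: pos=(0,0), heading=0, pen down
BK 11: (0,0) -> (-11,0) [heading=0, draw]
FD 7: (-11,0) -> (-4,0) [heading=0, draw]
LT 180: heading 0 -> 180
RT 90: heading 180 -> 90
LT 90: heading 90 -> 180
LT 90: heading 180 -> 270
FD 5: (-4,0) -> (-4,-5) [heading=270, draw]
RT 90: heading 270 -> 180
PU: pen up
RT 180: heading 180 -> 0
RT 270: heading 0 -> 90
FD 19: (-4,-5) -> (-4,14) [heading=90, move]
RT 15: heading 90 -> 75
Final: pos=(-4,14), heading=75, 3 segment(s) drawn

Segment endpoints: x in {-11, -4, -4, 0}, y in {-5, 0}
xmin=-11, ymin=-5, xmax=0, ymax=0

Answer: -11 -5 0 0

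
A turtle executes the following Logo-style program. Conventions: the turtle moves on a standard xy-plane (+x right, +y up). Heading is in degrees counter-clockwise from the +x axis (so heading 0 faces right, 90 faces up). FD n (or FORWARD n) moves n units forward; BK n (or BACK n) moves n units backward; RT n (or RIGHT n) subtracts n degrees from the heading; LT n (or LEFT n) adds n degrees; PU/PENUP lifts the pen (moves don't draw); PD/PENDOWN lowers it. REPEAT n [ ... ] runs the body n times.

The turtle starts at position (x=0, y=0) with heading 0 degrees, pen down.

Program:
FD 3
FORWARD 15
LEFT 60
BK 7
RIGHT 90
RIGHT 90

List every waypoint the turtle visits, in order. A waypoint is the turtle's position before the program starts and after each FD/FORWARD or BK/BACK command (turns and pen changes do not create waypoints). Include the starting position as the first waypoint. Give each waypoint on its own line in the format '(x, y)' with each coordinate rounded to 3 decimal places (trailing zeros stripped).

Answer: (0, 0)
(3, 0)
(18, 0)
(14.5, -6.062)

Derivation:
Executing turtle program step by step:
Start: pos=(0,0), heading=0, pen down
FD 3: (0,0) -> (3,0) [heading=0, draw]
FD 15: (3,0) -> (18,0) [heading=0, draw]
LT 60: heading 0 -> 60
BK 7: (18,0) -> (14.5,-6.062) [heading=60, draw]
RT 90: heading 60 -> 330
RT 90: heading 330 -> 240
Final: pos=(14.5,-6.062), heading=240, 3 segment(s) drawn
Waypoints (4 total):
(0, 0)
(3, 0)
(18, 0)
(14.5, -6.062)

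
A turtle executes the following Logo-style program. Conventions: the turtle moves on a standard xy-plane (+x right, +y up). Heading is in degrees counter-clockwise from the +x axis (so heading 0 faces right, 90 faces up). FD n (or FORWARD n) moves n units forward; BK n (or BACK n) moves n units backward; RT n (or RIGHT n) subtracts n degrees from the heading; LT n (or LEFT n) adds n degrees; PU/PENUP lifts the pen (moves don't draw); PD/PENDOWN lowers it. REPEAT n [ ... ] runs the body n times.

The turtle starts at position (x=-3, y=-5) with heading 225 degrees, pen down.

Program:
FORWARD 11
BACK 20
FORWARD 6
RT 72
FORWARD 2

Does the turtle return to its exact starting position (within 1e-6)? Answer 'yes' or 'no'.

Answer: no

Derivation:
Executing turtle program step by step:
Start: pos=(-3,-5), heading=225, pen down
FD 11: (-3,-5) -> (-10.778,-12.778) [heading=225, draw]
BK 20: (-10.778,-12.778) -> (3.364,1.364) [heading=225, draw]
FD 6: (3.364,1.364) -> (-0.879,-2.879) [heading=225, draw]
RT 72: heading 225 -> 153
FD 2: (-0.879,-2.879) -> (-2.661,-1.971) [heading=153, draw]
Final: pos=(-2.661,-1.971), heading=153, 4 segment(s) drawn

Start position: (-3, -5)
Final position: (-2.661, -1.971)
Distance = 3.048; >= 1e-6 -> NOT closed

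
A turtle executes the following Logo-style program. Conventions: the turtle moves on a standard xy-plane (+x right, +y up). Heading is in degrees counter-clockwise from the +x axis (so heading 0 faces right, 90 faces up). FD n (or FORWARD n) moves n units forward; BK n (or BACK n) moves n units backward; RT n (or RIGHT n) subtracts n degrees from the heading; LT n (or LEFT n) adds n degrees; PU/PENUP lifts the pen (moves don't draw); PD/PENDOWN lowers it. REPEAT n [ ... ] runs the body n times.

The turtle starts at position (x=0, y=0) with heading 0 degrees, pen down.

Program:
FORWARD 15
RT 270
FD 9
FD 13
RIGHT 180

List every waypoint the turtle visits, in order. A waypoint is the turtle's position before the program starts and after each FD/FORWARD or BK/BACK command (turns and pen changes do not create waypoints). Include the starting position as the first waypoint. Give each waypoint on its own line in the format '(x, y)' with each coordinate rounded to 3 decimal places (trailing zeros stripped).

Answer: (0, 0)
(15, 0)
(15, 9)
(15, 22)

Derivation:
Executing turtle program step by step:
Start: pos=(0,0), heading=0, pen down
FD 15: (0,0) -> (15,0) [heading=0, draw]
RT 270: heading 0 -> 90
FD 9: (15,0) -> (15,9) [heading=90, draw]
FD 13: (15,9) -> (15,22) [heading=90, draw]
RT 180: heading 90 -> 270
Final: pos=(15,22), heading=270, 3 segment(s) drawn
Waypoints (4 total):
(0, 0)
(15, 0)
(15, 9)
(15, 22)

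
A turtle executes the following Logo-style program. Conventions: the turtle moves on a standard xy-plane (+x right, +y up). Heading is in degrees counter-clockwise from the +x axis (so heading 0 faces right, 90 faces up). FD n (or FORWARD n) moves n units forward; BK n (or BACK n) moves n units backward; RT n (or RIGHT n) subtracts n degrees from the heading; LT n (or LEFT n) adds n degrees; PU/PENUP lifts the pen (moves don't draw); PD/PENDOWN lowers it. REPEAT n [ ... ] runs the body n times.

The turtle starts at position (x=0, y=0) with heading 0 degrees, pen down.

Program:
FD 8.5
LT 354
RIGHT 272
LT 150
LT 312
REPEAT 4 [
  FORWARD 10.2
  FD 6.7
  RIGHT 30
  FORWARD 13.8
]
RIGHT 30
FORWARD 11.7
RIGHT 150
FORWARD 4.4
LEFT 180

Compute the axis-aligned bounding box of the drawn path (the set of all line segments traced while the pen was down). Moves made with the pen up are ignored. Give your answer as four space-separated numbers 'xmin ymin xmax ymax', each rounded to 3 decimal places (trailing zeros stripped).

Executing turtle program step by step:
Start: pos=(0,0), heading=0, pen down
FD 8.5: (0,0) -> (8.5,0) [heading=0, draw]
LT 354: heading 0 -> 354
RT 272: heading 354 -> 82
LT 150: heading 82 -> 232
LT 312: heading 232 -> 184
REPEAT 4 [
  -- iteration 1/4 --
  FD 10.2: (8.5,0) -> (-1.675,-0.712) [heading=184, draw]
  FD 6.7: (-1.675,-0.712) -> (-8.359,-1.179) [heading=184, draw]
  RT 30: heading 184 -> 154
  FD 13.8: (-8.359,-1.179) -> (-20.762,4.871) [heading=154, draw]
  -- iteration 2/4 --
  FD 10.2: (-20.762,4.871) -> (-29.93,9.342) [heading=154, draw]
  FD 6.7: (-29.93,9.342) -> (-35.952,12.279) [heading=154, draw]
  RT 30: heading 154 -> 124
  FD 13.8: (-35.952,12.279) -> (-43.669,23.72) [heading=124, draw]
  -- iteration 3/4 --
  FD 10.2: (-43.669,23.72) -> (-49.372,32.176) [heading=124, draw]
  FD 6.7: (-49.372,32.176) -> (-53.119,37.731) [heading=124, draw]
  RT 30: heading 124 -> 94
  FD 13.8: (-53.119,37.731) -> (-54.082,51.497) [heading=94, draw]
  -- iteration 4/4 --
  FD 10.2: (-54.082,51.497) -> (-54.793,61.672) [heading=94, draw]
  FD 6.7: (-54.793,61.672) -> (-55.261,68.356) [heading=94, draw]
  RT 30: heading 94 -> 64
  FD 13.8: (-55.261,68.356) -> (-49.211,80.759) [heading=64, draw]
]
RT 30: heading 64 -> 34
FD 11.7: (-49.211,80.759) -> (-39.511,87.302) [heading=34, draw]
RT 150: heading 34 -> 244
FD 4.4: (-39.511,87.302) -> (-41.44,83.347) [heading=244, draw]
LT 180: heading 244 -> 64
Final: pos=(-41.44,83.347), heading=64, 15 segment(s) drawn

Segment endpoints: x in {-55.261, -54.793, -54.082, -53.119, -49.372, -49.211, -43.669, -41.44, -39.511, -35.952, -29.93, -20.762, -8.359, -1.675, 0, 8.5}, y in {-1.179, -0.712, 0, 4.871, 9.342, 12.279, 23.72, 32.176, 37.731, 51.497, 61.672, 68.356, 80.759, 83.347, 87.302}
xmin=-55.261, ymin=-1.179, xmax=8.5, ymax=87.302

Answer: -55.261 -1.179 8.5 87.302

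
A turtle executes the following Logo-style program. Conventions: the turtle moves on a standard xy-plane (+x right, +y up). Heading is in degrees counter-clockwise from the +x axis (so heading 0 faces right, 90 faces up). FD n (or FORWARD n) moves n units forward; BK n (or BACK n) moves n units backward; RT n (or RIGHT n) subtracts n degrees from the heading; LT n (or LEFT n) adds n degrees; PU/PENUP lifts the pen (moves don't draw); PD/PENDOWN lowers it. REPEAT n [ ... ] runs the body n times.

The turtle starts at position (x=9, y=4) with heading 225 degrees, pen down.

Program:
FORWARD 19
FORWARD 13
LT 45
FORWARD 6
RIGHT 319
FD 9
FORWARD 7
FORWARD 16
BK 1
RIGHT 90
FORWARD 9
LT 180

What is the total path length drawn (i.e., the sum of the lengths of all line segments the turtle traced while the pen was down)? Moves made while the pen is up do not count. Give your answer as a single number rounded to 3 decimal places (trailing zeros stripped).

Answer: 80

Derivation:
Executing turtle program step by step:
Start: pos=(9,4), heading=225, pen down
FD 19: (9,4) -> (-4.435,-9.435) [heading=225, draw]
FD 13: (-4.435,-9.435) -> (-13.627,-18.627) [heading=225, draw]
LT 45: heading 225 -> 270
FD 6: (-13.627,-18.627) -> (-13.627,-24.627) [heading=270, draw]
RT 319: heading 270 -> 311
FD 9: (-13.627,-24.627) -> (-7.723,-31.42) [heading=311, draw]
FD 7: (-7.723,-31.42) -> (-3.13,-36.703) [heading=311, draw]
FD 16: (-3.13,-36.703) -> (7.366,-48.778) [heading=311, draw]
BK 1: (7.366,-48.778) -> (6.71,-48.023) [heading=311, draw]
RT 90: heading 311 -> 221
FD 9: (6.71,-48.023) -> (-0.082,-53.928) [heading=221, draw]
LT 180: heading 221 -> 41
Final: pos=(-0.082,-53.928), heading=41, 8 segment(s) drawn

Segment lengths:
  seg 1: (9,4) -> (-4.435,-9.435), length = 19
  seg 2: (-4.435,-9.435) -> (-13.627,-18.627), length = 13
  seg 3: (-13.627,-18.627) -> (-13.627,-24.627), length = 6
  seg 4: (-13.627,-24.627) -> (-7.723,-31.42), length = 9
  seg 5: (-7.723,-31.42) -> (-3.13,-36.703), length = 7
  seg 6: (-3.13,-36.703) -> (7.366,-48.778), length = 16
  seg 7: (7.366,-48.778) -> (6.71,-48.023), length = 1
  seg 8: (6.71,-48.023) -> (-0.082,-53.928), length = 9
Total = 80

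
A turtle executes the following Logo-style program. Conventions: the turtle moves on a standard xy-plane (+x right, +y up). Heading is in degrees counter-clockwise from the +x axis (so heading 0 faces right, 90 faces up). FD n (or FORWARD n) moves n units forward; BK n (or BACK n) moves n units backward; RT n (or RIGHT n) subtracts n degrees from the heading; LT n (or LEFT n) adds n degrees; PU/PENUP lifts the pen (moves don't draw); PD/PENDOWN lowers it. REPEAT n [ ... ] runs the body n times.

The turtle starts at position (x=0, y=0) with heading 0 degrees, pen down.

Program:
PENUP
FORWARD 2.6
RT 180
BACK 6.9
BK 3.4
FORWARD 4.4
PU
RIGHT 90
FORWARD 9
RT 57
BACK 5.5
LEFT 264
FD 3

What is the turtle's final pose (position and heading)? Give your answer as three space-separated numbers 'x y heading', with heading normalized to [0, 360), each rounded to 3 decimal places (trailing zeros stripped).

Executing turtle program step by step:
Start: pos=(0,0), heading=0, pen down
PU: pen up
FD 2.6: (0,0) -> (2.6,0) [heading=0, move]
RT 180: heading 0 -> 180
BK 6.9: (2.6,0) -> (9.5,0) [heading=180, move]
BK 3.4: (9.5,0) -> (12.9,0) [heading=180, move]
FD 4.4: (12.9,0) -> (8.5,0) [heading=180, move]
PU: pen up
RT 90: heading 180 -> 90
FD 9: (8.5,0) -> (8.5,9) [heading=90, move]
RT 57: heading 90 -> 33
BK 5.5: (8.5,9) -> (3.887,6.004) [heading=33, move]
LT 264: heading 33 -> 297
FD 3: (3.887,6.004) -> (5.249,3.331) [heading=297, move]
Final: pos=(5.249,3.331), heading=297, 0 segment(s) drawn

Answer: 5.249 3.331 297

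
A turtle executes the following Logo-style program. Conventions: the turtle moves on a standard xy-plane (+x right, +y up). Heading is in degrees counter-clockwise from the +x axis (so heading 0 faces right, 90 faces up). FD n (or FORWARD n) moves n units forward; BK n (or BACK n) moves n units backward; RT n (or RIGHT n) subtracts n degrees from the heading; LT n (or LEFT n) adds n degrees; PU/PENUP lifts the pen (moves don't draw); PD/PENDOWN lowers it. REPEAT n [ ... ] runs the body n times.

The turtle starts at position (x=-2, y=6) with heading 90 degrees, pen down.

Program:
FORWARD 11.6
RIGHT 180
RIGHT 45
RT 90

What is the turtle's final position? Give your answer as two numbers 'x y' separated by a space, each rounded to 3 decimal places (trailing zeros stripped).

Executing turtle program step by step:
Start: pos=(-2,6), heading=90, pen down
FD 11.6: (-2,6) -> (-2,17.6) [heading=90, draw]
RT 180: heading 90 -> 270
RT 45: heading 270 -> 225
RT 90: heading 225 -> 135
Final: pos=(-2,17.6), heading=135, 1 segment(s) drawn

Answer: -2 17.6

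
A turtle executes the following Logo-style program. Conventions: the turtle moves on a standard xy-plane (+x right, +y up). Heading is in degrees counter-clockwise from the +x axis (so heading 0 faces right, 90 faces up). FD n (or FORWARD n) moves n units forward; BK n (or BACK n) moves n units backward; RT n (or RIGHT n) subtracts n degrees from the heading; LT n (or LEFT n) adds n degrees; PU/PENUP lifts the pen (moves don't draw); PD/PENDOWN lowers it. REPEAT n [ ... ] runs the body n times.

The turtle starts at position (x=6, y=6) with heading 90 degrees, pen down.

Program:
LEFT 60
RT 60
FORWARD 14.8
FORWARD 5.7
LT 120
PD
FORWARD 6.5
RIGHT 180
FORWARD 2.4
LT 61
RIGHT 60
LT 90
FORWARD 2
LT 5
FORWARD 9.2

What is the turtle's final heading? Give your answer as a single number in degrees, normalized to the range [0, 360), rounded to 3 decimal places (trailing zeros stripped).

Executing turtle program step by step:
Start: pos=(6,6), heading=90, pen down
LT 60: heading 90 -> 150
RT 60: heading 150 -> 90
FD 14.8: (6,6) -> (6,20.8) [heading=90, draw]
FD 5.7: (6,20.8) -> (6,26.5) [heading=90, draw]
LT 120: heading 90 -> 210
PD: pen down
FD 6.5: (6,26.5) -> (0.371,23.25) [heading=210, draw]
RT 180: heading 210 -> 30
FD 2.4: (0.371,23.25) -> (2.449,24.45) [heading=30, draw]
LT 61: heading 30 -> 91
RT 60: heading 91 -> 31
LT 90: heading 31 -> 121
FD 2: (2.449,24.45) -> (1.419,26.164) [heading=121, draw]
LT 5: heading 121 -> 126
FD 9.2: (1.419,26.164) -> (-3.988,33.607) [heading=126, draw]
Final: pos=(-3.988,33.607), heading=126, 6 segment(s) drawn

Answer: 126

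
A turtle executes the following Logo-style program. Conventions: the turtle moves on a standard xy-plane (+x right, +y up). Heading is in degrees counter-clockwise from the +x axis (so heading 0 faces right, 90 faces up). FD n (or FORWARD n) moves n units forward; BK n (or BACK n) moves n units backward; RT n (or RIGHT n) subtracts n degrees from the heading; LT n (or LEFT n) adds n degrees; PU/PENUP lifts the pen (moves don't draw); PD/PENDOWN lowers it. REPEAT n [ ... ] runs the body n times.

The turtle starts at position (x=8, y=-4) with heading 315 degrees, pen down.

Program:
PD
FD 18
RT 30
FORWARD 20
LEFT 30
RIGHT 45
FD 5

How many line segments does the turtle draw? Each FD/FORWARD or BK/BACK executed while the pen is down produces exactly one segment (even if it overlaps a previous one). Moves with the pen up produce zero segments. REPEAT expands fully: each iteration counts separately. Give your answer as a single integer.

Answer: 3

Derivation:
Executing turtle program step by step:
Start: pos=(8,-4), heading=315, pen down
PD: pen down
FD 18: (8,-4) -> (20.728,-16.728) [heading=315, draw]
RT 30: heading 315 -> 285
FD 20: (20.728,-16.728) -> (25.904,-36.046) [heading=285, draw]
LT 30: heading 285 -> 315
RT 45: heading 315 -> 270
FD 5: (25.904,-36.046) -> (25.904,-41.046) [heading=270, draw]
Final: pos=(25.904,-41.046), heading=270, 3 segment(s) drawn
Segments drawn: 3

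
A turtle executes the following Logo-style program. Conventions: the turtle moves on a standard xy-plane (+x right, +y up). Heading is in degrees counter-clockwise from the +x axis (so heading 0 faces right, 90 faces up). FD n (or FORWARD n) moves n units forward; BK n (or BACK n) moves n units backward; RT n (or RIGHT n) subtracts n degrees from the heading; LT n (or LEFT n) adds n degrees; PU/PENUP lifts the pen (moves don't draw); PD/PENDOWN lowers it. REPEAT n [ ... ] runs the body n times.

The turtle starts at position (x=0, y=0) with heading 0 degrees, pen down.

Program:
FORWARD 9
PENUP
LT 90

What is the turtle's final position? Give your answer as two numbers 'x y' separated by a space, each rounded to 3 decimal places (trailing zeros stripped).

Answer: 9 0

Derivation:
Executing turtle program step by step:
Start: pos=(0,0), heading=0, pen down
FD 9: (0,0) -> (9,0) [heading=0, draw]
PU: pen up
LT 90: heading 0 -> 90
Final: pos=(9,0), heading=90, 1 segment(s) drawn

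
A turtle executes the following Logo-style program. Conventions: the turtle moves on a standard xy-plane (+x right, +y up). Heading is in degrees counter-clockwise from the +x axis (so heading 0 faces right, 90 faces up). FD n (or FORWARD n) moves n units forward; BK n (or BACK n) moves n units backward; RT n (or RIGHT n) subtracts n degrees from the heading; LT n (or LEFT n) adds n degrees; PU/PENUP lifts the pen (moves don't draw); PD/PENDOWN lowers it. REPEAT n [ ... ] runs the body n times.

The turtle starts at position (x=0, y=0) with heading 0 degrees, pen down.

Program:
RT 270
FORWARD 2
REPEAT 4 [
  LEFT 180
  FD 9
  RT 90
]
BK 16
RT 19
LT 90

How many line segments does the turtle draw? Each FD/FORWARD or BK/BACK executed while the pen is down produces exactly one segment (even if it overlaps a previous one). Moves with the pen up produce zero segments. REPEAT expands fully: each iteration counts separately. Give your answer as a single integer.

Answer: 6

Derivation:
Executing turtle program step by step:
Start: pos=(0,0), heading=0, pen down
RT 270: heading 0 -> 90
FD 2: (0,0) -> (0,2) [heading=90, draw]
REPEAT 4 [
  -- iteration 1/4 --
  LT 180: heading 90 -> 270
  FD 9: (0,2) -> (0,-7) [heading=270, draw]
  RT 90: heading 270 -> 180
  -- iteration 2/4 --
  LT 180: heading 180 -> 0
  FD 9: (0,-7) -> (9,-7) [heading=0, draw]
  RT 90: heading 0 -> 270
  -- iteration 3/4 --
  LT 180: heading 270 -> 90
  FD 9: (9,-7) -> (9,2) [heading=90, draw]
  RT 90: heading 90 -> 0
  -- iteration 4/4 --
  LT 180: heading 0 -> 180
  FD 9: (9,2) -> (0,2) [heading=180, draw]
  RT 90: heading 180 -> 90
]
BK 16: (0,2) -> (0,-14) [heading=90, draw]
RT 19: heading 90 -> 71
LT 90: heading 71 -> 161
Final: pos=(0,-14), heading=161, 6 segment(s) drawn
Segments drawn: 6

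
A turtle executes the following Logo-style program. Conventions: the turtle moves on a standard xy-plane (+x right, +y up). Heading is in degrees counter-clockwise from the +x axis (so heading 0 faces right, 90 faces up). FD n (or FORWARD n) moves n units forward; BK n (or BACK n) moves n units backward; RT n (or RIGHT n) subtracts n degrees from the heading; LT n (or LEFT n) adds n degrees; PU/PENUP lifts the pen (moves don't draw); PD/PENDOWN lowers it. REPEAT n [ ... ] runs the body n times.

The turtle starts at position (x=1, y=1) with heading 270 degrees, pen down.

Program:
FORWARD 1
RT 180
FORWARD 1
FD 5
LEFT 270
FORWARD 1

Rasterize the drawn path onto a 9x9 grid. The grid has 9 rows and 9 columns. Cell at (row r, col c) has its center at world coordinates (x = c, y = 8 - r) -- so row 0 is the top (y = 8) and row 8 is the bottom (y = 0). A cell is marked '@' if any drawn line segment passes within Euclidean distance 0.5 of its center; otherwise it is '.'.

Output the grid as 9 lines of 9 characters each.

Segment 0: (1,1) -> (1,0)
Segment 1: (1,0) -> (1,1)
Segment 2: (1,1) -> (1,6)
Segment 3: (1,6) -> (2,6)

Answer: .........
.........
.@@......
.@.......
.@.......
.@.......
.@.......
.@.......
.@.......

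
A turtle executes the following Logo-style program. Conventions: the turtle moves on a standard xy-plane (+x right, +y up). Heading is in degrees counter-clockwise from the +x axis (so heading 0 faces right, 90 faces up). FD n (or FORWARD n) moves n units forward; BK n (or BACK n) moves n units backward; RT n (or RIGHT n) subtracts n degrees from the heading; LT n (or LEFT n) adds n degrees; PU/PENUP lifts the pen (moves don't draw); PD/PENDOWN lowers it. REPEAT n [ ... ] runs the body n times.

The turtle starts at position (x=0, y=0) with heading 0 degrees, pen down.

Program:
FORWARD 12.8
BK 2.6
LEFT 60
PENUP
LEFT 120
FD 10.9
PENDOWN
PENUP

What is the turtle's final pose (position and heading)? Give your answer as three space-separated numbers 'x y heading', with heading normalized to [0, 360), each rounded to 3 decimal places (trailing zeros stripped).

Answer: -0.7 0 180

Derivation:
Executing turtle program step by step:
Start: pos=(0,0), heading=0, pen down
FD 12.8: (0,0) -> (12.8,0) [heading=0, draw]
BK 2.6: (12.8,0) -> (10.2,0) [heading=0, draw]
LT 60: heading 0 -> 60
PU: pen up
LT 120: heading 60 -> 180
FD 10.9: (10.2,0) -> (-0.7,0) [heading=180, move]
PD: pen down
PU: pen up
Final: pos=(-0.7,0), heading=180, 2 segment(s) drawn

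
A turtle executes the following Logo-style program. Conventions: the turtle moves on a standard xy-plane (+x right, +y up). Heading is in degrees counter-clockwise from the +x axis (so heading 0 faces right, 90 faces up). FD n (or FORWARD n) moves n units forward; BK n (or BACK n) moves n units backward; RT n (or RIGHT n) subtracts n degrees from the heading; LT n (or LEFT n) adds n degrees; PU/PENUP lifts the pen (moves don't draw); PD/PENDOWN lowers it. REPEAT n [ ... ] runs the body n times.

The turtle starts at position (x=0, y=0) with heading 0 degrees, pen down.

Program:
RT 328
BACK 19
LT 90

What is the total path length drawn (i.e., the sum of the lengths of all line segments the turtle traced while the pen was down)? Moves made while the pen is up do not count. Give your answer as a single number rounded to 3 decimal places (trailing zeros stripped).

Answer: 19

Derivation:
Executing turtle program step by step:
Start: pos=(0,0), heading=0, pen down
RT 328: heading 0 -> 32
BK 19: (0,0) -> (-16.113,-10.068) [heading=32, draw]
LT 90: heading 32 -> 122
Final: pos=(-16.113,-10.068), heading=122, 1 segment(s) drawn

Segment lengths:
  seg 1: (0,0) -> (-16.113,-10.068), length = 19
Total = 19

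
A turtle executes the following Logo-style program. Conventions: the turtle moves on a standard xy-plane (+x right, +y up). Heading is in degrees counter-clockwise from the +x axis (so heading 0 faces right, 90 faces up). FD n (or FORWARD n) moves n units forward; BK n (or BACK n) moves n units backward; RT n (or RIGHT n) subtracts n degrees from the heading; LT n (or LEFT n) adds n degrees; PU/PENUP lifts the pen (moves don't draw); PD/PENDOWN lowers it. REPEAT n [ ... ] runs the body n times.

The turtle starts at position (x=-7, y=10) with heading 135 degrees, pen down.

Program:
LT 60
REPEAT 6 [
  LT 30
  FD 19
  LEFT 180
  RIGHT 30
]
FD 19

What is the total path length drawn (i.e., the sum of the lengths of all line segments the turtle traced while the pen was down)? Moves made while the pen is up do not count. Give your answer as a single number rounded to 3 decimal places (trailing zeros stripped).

Answer: 133

Derivation:
Executing turtle program step by step:
Start: pos=(-7,10), heading=135, pen down
LT 60: heading 135 -> 195
REPEAT 6 [
  -- iteration 1/6 --
  LT 30: heading 195 -> 225
  FD 19: (-7,10) -> (-20.435,-3.435) [heading=225, draw]
  LT 180: heading 225 -> 45
  RT 30: heading 45 -> 15
  -- iteration 2/6 --
  LT 30: heading 15 -> 45
  FD 19: (-20.435,-3.435) -> (-7,10) [heading=45, draw]
  LT 180: heading 45 -> 225
  RT 30: heading 225 -> 195
  -- iteration 3/6 --
  LT 30: heading 195 -> 225
  FD 19: (-7,10) -> (-20.435,-3.435) [heading=225, draw]
  LT 180: heading 225 -> 45
  RT 30: heading 45 -> 15
  -- iteration 4/6 --
  LT 30: heading 15 -> 45
  FD 19: (-20.435,-3.435) -> (-7,10) [heading=45, draw]
  LT 180: heading 45 -> 225
  RT 30: heading 225 -> 195
  -- iteration 5/6 --
  LT 30: heading 195 -> 225
  FD 19: (-7,10) -> (-20.435,-3.435) [heading=225, draw]
  LT 180: heading 225 -> 45
  RT 30: heading 45 -> 15
  -- iteration 6/6 --
  LT 30: heading 15 -> 45
  FD 19: (-20.435,-3.435) -> (-7,10) [heading=45, draw]
  LT 180: heading 45 -> 225
  RT 30: heading 225 -> 195
]
FD 19: (-7,10) -> (-25.353,5.082) [heading=195, draw]
Final: pos=(-25.353,5.082), heading=195, 7 segment(s) drawn

Segment lengths:
  seg 1: (-7,10) -> (-20.435,-3.435), length = 19
  seg 2: (-20.435,-3.435) -> (-7,10), length = 19
  seg 3: (-7,10) -> (-20.435,-3.435), length = 19
  seg 4: (-20.435,-3.435) -> (-7,10), length = 19
  seg 5: (-7,10) -> (-20.435,-3.435), length = 19
  seg 6: (-20.435,-3.435) -> (-7,10), length = 19
  seg 7: (-7,10) -> (-25.353,5.082), length = 19
Total = 133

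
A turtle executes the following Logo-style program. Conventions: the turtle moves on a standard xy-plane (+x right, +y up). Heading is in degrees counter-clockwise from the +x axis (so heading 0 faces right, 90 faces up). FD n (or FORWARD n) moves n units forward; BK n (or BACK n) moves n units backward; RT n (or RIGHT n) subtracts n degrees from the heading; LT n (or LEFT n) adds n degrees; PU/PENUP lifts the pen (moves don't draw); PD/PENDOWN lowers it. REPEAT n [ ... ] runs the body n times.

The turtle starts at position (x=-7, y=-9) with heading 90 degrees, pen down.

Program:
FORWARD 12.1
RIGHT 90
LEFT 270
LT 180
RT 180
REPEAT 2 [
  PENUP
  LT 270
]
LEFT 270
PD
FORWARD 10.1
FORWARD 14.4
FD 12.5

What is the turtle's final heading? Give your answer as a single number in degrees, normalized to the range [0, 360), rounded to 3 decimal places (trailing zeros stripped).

Executing turtle program step by step:
Start: pos=(-7,-9), heading=90, pen down
FD 12.1: (-7,-9) -> (-7,3.1) [heading=90, draw]
RT 90: heading 90 -> 0
LT 270: heading 0 -> 270
LT 180: heading 270 -> 90
RT 180: heading 90 -> 270
REPEAT 2 [
  -- iteration 1/2 --
  PU: pen up
  LT 270: heading 270 -> 180
  -- iteration 2/2 --
  PU: pen up
  LT 270: heading 180 -> 90
]
LT 270: heading 90 -> 0
PD: pen down
FD 10.1: (-7,3.1) -> (3.1,3.1) [heading=0, draw]
FD 14.4: (3.1,3.1) -> (17.5,3.1) [heading=0, draw]
FD 12.5: (17.5,3.1) -> (30,3.1) [heading=0, draw]
Final: pos=(30,3.1), heading=0, 4 segment(s) drawn

Answer: 0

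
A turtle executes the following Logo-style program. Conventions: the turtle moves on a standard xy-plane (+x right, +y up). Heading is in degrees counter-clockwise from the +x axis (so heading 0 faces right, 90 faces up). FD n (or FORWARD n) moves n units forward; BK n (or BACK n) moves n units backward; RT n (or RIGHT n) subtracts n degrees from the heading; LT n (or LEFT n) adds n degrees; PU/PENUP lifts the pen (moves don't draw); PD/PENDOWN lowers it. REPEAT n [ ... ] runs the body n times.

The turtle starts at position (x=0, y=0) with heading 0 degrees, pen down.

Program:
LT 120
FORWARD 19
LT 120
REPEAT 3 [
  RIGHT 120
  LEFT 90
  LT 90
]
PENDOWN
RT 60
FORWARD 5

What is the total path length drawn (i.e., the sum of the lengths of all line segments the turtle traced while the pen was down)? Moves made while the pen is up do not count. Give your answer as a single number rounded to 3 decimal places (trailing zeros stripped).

Answer: 24

Derivation:
Executing turtle program step by step:
Start: pos=(0,0), heading=0, pen down
LT 120: heading 0 -> 120
FD 19: (0,0) -> (-9.5,16.454) [heading=120, draw]
LT 120: heading 120 -> 240
REPEAT 3 [
  -- iteration 1/3 --
  RT 120: heading 240 -> 120
  LT 90: heading 120 -> 210
  LT 90: heading 210 -> 300
  -- iteration 2/3 --
  RT 120: heading 300 -> 180
  LT 90: heading 180 -> 270
  LT 90: heading 270 -> 0
  -- iteration 3/3 --
  RT 120: heading 0 -> 240
  LT 90: heading 240 -> 330
  LT 90: heading 330 -> 60
]
PD: pen down
RT 60: heading 60 -> 0
FD 5: (-9.5,16.454) -> (-4.5,16.454) [heading=0, draw]
Final: pos=(-4.5,16.454), heading=0, 2 segment(s) drawn

Segment lengths:
  seg 1: (0,0) -> (-9.5,16.454), length = 19
  seg 2: (-9.5,16.454) -> (-4.5,16.454), length = 5
Total = 24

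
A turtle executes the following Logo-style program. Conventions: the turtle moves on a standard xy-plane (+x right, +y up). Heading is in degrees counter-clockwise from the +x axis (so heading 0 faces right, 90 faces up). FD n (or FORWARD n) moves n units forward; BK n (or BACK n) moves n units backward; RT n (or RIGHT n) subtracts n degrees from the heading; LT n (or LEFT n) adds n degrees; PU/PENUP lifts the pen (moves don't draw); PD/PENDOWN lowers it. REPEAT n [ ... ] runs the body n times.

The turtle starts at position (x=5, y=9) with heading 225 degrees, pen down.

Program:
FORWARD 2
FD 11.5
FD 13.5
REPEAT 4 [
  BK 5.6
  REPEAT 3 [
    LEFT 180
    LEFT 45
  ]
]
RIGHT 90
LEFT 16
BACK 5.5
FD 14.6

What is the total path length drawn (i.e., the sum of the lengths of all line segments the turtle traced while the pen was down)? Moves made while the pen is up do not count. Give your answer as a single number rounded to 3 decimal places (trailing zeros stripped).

Answer: 69.5

Derivation:
Executing turtle program step by step:
Start: pos=(5,9), heading=225, pen down
FD 2: (5,9) -> (3.586,7.586) [heading=225, draw]
FD 11.5: (3.586,7.586) -> (-4.546,-0.546) [heading=225, draw]
FD 13.5: (-4.546,-0.546) -> (-14.092,-10.092) [heading=225, draw]
REPEAT 4 [
  -- iteration 1/4 --
  BK 5.6: (-14.092,-10.092) -> (-10.132,-6.132) [heading=225, draw]
  REPEAT 3 [
    -- iteration 1/3 --
    LT 180: heading 225 -> 45
    LT 45: heading 45 -> 90
    -- iteration 2/3 --
    LT 180: heading 90 -> 270
    LT 45: heading 270 -> 315
    -- iteration 3/3 --
    LT 180: heading 315 -> 135
    LT 45: heading 135 -> 180
  ]
  -- iteration 2/4 --
  BK 5.6: (-10.132,-6.132) -> (-4.532,-6.132) [heading=180, draw]
  REPEAT 3 [
    -- iteration 1/3 --
    LT 180: heading 180 -> 0
    LT 45: heading 0 -> 45
    -- iteration 2/3 --
    LT 180: heading 45 -> 225
    LT 45: heading 225 -> 270
    -- iteration 3/3 --
    LT 180: heading 270 -> 90
    LT 45: heading 90 -> 135
  ]
  -- iteration 3/4 --
  BK 5.6: (-4.532,-6.132) -> (-0.572,-10.092) [heading=135, draw]
  REPEAT 3 [
    -- iteration 1/3 --
    LT 180: heading 135 -> 315
    LT 45: heading 315 -> 0
    -- iteration 2/3 --
    LT 180: heading 0 -> 180
    LT 45: heading 180 -> 225
    -- iteration 3/3 --
    LT 180: heading 225 -> 45
    LT 45: heading 45 -> 90
  ]
  -- iteration 4/4 --
  BK 5.6: (-0.572,-10.092) -> (-0.572,-15.692) [heading=90, draw]
  REPEAT 3 [
    -- iteration 1/3 --
    LT 180: heading 90 -> 270
    LT 45: heading 270 -> 315
    -- iteration 2/3 --
    LT 180: heading 315 -> 135
    LT 45: heading 135 -> 180
    -- iteration 3/3 --
    LT 180: heading 180 -> 0
    LT 45: heading 0 -> 45
  ]
]
RT 90: heading 45 -> 315
LT 16: heading 315 -> 331
BK 5.5: (-0.572,-15.692) -> (-5.383,-13.025) [heading=331, draw]
FD 14.6: (-5.383,-13.025) -> (7.387,-20.104) [heading=331, draw]
Final: pos=(7.387,-20.104), heading=331, 9 segment(s) drawn

Segment lengths:
  seg 1: (5,9) -> (3.586,7.586), length = 2
  seg 2: (3.586,7.586) -> (-4.546,-0.546), length = 11.5
  seg 3: (-4.546,-0.546) -> (-14.092,-10.092), length = 13.5
  seg 4: (-14.092,-10.092) -> (-10.132,-6.132), length = 5.6
  seg 5: (-10.132,-6.132) -> (-4.532,-6.132), length = 5.6
  seg 6: (-4.532,-6.132) -> (-0.572,-10.092), length = 5.6
  seg 7: (-0.572,-10.092) -> (-0.572,-15.692), length = 5.6
  seg 8: (-0.572,-15.692) -> (-5.383,-13.025), length = 5.5
  seg 9: (-5.383,-13.025) -> (7.387,-20.104), length = 14.6
Total = 69.5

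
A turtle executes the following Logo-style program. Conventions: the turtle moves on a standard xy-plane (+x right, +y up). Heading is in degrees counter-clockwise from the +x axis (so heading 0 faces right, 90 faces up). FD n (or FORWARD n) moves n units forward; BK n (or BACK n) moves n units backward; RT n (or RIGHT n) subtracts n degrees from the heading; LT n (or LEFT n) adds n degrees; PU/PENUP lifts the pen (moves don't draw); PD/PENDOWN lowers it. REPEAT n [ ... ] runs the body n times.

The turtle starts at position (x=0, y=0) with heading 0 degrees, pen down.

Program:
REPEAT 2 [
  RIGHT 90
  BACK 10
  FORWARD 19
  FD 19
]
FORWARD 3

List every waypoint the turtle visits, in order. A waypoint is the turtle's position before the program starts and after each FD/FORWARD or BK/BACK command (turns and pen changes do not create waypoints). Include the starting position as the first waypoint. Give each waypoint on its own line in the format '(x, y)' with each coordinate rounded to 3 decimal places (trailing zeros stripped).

Answer: (0, 0)
(0, 10)
(0, -9)
(0, -28)
(10, -28)
(-9, -28)
(-28, -28)
(-31, -28)

Derivation:
Executing turtle program step by step:
Start: pos=(0,0), heading=0, pen down
REPEAT 2 [
  -- iteration 1/2 --
  RT 90: heading 0 -> 270
  BK 10: (0,0) -> (0,10) [heading=270, draw]
  FD 19: (0,10) -> (0,-9) [heading=270, draw]
  FD 19: (0,-9) -> (0,-28) [heading=270, draw]
  -- iteration 2/2 --
  RT 90: heading 270 -> 180
  BK 10: (0,-28) -> (10,-28) [heading=180, draw]
  FD 19: (10,-28) -> (-9,-28) [heading=180, draw]
  FD 19: (-9,-28) -> (-28,-28) [heading=180, draw]
]
FD 3: (-28,-28) -> (-31,-28) [heading=180, draw]
Final: pos=(-31,-28), heading=180, 7 segment(s) drawn
Waypoints (8 total):
(0, 0)
(0, 10)
(0, -9)
(0, -28)
(10, -28)
(-9, -28)
(-28, -28)
(-31, -28)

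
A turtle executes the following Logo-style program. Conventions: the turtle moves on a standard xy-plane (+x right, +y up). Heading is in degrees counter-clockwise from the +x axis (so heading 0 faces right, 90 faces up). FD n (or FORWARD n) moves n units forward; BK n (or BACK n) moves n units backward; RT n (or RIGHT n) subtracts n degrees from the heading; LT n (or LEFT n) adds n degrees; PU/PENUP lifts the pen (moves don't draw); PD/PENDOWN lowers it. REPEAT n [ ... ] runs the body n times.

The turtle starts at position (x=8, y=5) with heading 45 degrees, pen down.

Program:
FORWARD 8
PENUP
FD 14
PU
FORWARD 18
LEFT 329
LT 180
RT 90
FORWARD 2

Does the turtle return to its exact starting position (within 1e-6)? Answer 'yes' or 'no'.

Executing turtle program step by step:
Start: pos=(8,5), heading=45, pen down
FD 8: (8,5) -> (13.657,10.657) [heading=45, draw]
PU: pen up
FD 14: (13.657,10.657) -> (23.556,20.556) [heading=45, move]
PU: pen up
FD 18: (23.556,20.556) -> (36.284,33.284) [heading=45, move]
LT 329: heading 45 -> 14
LT 180: heading 14 -> 194
RT 90: heading 194 -> 104
FD 2: (36.284,33.284) -> (35.8,35.225) [heading=104, move]
Final: pos=(35.8,35.225), heading=104, 1 segment(s) drawn

Start position: (8, 5)
Final position: (35.8, 35.225)
Distance = 41.066; >= 1e-6 -> NOT closed

Answer: no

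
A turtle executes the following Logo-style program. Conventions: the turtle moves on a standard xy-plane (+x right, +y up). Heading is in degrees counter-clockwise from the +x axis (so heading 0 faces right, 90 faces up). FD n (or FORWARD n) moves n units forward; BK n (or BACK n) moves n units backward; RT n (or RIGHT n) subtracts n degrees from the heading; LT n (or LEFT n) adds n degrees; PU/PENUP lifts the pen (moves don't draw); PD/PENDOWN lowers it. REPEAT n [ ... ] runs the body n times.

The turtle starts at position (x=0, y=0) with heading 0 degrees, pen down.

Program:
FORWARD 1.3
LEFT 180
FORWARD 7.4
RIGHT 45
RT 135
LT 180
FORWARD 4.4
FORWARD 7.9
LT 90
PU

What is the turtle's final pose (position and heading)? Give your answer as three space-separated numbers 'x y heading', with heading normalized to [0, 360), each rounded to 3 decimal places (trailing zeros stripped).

Answer: -18.4 0 270

Derivation:
Executing turtle program step by step:
Start: pos=(0,0), heading=0, pen down
FD 1.3: (0,0) -> (1.3,0) [heading=0, draw]
LT 180: heading 0 -> 180
FD 7.4: (1.3,0) -> (-6.1,0) [heading=180, draw]
RT 45: heading 180 -> 135
RT 135: heading 135 -> 0
LT 180: heading 0 -> 180
FD 4.4: (-6.1,0) -> (-10.5,0) [heading=180, draw]
FD 7.9: (-10.5,0) -> (-18.4,0) [heading=180, draw]
LT 90: heading 180 -> 270
PU: pen up
Final: pos=(-18.4,0), heading=270, 4 segment(s) drawn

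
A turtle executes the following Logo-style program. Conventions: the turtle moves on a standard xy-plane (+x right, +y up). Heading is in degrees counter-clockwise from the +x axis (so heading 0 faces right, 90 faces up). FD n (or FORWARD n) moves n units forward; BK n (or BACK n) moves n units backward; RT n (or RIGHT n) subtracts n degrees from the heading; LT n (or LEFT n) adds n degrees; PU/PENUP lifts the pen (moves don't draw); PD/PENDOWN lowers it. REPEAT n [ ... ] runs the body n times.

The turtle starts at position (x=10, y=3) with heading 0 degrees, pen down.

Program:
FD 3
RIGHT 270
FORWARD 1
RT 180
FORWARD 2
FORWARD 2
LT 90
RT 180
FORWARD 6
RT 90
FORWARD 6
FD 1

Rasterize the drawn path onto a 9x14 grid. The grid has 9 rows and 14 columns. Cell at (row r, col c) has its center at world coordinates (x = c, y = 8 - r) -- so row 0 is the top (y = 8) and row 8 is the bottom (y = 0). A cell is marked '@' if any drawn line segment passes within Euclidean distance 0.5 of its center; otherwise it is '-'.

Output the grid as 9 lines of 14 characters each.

Answer: --------------
-------@------
-------@------
-------@------
-------@-----@
-------@--@@@@
-------@-----@
-------@-----@
-------@@@@@@@

Derivation:
Segment 0: (10,3) -> (13,3)
Segment 1: (13,3) -> (13,4)
Segment 2: (13,4) -> (13,2)
Segment 3: (13,2) -> (13,0)
Segment 4: (13,0) -> (7,-0)
Segment 5: (7,-0) -> (7,6)
Segment 6: (7,6) -> (7,7)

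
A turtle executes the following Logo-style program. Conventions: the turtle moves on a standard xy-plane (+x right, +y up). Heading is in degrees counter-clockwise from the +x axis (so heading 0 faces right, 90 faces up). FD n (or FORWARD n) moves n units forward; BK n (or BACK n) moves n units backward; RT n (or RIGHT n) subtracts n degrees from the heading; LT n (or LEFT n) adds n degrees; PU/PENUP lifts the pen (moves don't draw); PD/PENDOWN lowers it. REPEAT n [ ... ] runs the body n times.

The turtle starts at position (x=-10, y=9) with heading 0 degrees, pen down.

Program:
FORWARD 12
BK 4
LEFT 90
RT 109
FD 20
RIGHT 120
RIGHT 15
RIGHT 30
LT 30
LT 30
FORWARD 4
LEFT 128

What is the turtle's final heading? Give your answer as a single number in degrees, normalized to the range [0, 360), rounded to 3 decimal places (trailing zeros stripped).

Answer: 4

Derivation:
Executing turtle program step by step:
Start: pos=(-10,9), heading=0, pen down
FD 12: (-10,9) -> (2,9) [heading=0, draw]
BK 4: (2,9) -> (-2,9) [heading=0, draw]
LT 90: heading 0 -> 90
RT 109: heading 90 -> 341
FD 20: (-2,9) -> (16.91,2.489) [heading=341, draw]
RT 120: heading 341 -> 221
RT 15: heading 221 -> 206
RT 30: heading 206 -> 176
LT 30: heading 176 -> 206
LT 30: heading 206 -> 236
FD 4: (16.91,2.489) -> (14.674,-0.828) [heading=236, draw]
LT 128: heading 236 -> 4
Final: pos=(14.674,-0.828), heading=4, 4 segment(s) drawn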